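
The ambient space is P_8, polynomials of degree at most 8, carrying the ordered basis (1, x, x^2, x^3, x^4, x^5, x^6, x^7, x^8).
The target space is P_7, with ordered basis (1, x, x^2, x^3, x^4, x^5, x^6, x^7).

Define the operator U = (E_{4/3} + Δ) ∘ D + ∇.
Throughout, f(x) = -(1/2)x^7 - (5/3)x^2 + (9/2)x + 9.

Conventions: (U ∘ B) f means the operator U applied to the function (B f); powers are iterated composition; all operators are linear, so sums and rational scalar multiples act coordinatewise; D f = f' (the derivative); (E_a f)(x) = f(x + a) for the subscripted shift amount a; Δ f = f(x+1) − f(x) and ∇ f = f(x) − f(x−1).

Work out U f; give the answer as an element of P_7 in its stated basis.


D f = -(7/2)x^6 - (10/3)x + 9/2
E_{4/3} D f = -(7/2)x^6 - 28x^5 - (280/3)x^4 - (4480/27)x^3 - (4480/27)x^2 - (7438/81)x - 28591/1458
Δ D f = -21x^5 - (105/2)x^4 - 70x^3 - (105/2)x^2 - 21x - 41/6
(E_{4/3} + Δ) D f = -(7/2)x^6 - 49x^5 - (875/6)x^4 - (6370/27)x^3 - (11795/54)x^2 - (9139/81)x - 19277/729
∇ f = -(7/2)x^6 + (21/2)x^5 - (35/2)x^4 + (35/2)x^3 - (21/2)x^2 + (1/6)x + 17/3
((E_{4/3} + Δ) ∘ D + ∇) f = -7x^6 - (77/2)x^5 - (490/3)x^4 - (11795/54)x^3 - (6181/27)x^2 - (18251/162)x - 15146/729

the result is g(x) = -7x^6 - (77/2)x^5 - (490/3)x^4 - (11795/54)x^3 - (6181/27)x^2 - (18251/162)x - 15146/729


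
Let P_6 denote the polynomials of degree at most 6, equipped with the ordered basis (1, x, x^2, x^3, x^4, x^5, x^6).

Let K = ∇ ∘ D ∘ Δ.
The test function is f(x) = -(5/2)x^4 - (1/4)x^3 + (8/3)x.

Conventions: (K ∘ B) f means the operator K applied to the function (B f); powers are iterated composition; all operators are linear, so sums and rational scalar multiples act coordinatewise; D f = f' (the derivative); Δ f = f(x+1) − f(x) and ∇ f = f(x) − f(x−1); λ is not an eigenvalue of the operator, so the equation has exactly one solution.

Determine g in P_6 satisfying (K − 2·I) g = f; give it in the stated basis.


write g with unknown coordinates in the stated basis and equate coefficients in (K − 2·I) g = f
solving from the highest basis element down gives g = (5/4)x^4 + (1/8)x^3 + (41/3)x + 3/8
check: K g = 30x + 3/4
so K g − 2·g = -(5/2)x^4 - (1/4)x^3 + (8/3)x = f ✓

the result is g(x) = (5/4)x^4 + (1/8)x^3 + (41/3)x + 3/8


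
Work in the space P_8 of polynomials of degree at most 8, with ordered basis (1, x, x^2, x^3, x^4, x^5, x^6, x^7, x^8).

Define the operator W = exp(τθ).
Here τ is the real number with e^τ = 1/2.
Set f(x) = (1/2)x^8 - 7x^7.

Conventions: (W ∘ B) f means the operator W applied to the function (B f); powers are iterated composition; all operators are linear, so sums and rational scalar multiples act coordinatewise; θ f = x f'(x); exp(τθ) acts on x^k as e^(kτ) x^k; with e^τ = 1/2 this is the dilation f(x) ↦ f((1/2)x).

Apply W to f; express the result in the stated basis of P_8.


exp(τθ) x^k = e^(kτ) x^k; with e^τ = 1/2 this sends x^k to (1/2)^k x^k
x^7 ↦ 1/128 x^7
x^8 ↦ 1/256 x^8
applying this coordinatewise to f: exp(τθ) f = (1/512)x^8 - (7/128)x^7

the image equals g(x) = (1/512)x^8 - (7/128)x^7


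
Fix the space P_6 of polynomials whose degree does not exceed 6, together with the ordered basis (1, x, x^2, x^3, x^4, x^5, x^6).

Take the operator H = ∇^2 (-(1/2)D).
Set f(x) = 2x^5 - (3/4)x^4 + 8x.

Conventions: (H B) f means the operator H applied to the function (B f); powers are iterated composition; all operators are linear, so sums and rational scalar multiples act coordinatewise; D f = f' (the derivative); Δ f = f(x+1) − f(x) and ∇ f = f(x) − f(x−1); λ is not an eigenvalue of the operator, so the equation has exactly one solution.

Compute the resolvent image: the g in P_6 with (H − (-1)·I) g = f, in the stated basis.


write g with unknown coordinates in the stated basis and equate coefficients in (H − (-1)·I) g = f
solving from the highest basis element down gives g = 2x^5 - (3/4)x^4 + 60x^2 - 121x + 79
check: H g = -60x^2 + 129x - 79
so H g − (-1)·g = 2x^5 - (3/4)x^4 + 8x = f ✓

the result is g(x) = 2x^5 - (3/4)x^4 + 60x^2 - 121x + 79


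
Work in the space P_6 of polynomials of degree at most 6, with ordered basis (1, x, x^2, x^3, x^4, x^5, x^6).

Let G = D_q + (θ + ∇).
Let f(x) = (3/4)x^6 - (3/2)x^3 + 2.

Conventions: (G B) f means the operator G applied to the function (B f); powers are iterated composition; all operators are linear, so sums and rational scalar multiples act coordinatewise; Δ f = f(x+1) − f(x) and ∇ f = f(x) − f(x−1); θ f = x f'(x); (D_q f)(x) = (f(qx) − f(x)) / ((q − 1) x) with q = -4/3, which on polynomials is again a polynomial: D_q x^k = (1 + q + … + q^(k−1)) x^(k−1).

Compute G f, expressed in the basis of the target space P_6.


D_q f = -(481/324)x^5 - (13/6)x^2
θ f = (9/2)x^6 - (9/2)x^3
∇ f = (9/2)x^5 - (45/4)x^4 + 15x^3 - (63/4)x^2 + 9x - 9/4
(θ + ∇) f = (9/2)x^6 + (9/2)x^5 - (45/4)x^4 + (21/2)x^3 - (63/4)x^2 + 9x - 9/4
(D_q + (θ + ∇)) f = (9/2)x^6 + (977/324)x^5 - (45/4)x^4 + (21/2)x^3 - (215/12)x^2 + 9x - 9/4

the result is g(x) = (9/2)x^6 + (977/324)x^5 - (45/4)x^4 + (21/2)x^3 - (215/12)x^2 + 9x - 9/4


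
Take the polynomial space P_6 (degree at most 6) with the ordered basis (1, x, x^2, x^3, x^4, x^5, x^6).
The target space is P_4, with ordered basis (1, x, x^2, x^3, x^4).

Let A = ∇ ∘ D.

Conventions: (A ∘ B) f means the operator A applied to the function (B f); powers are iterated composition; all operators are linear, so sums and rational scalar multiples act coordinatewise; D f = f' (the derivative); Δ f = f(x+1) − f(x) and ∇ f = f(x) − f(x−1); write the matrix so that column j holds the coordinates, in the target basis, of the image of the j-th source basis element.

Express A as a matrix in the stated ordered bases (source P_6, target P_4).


the matrix is [[0, 0, 2, -3, 4, -5, 6]; [0, 0, 0, 6, -12, 20, -30]; [0, 0, 0, 0, 12, -30, 60]; [0, 0, 0, 0, 0, 20, -60]; [0, 0, 0, 0, 0, 0, 30]] (rows listed top to bottom)

image of 1: 0
image of x: 0
image of x^2: 2
image of x^3: 6x - 3
image of x^4: 12x^2 - 12x + 4
image of x^5: 20x^3 - 30x^2 + 20x - 5
image of x^6: 30x^4 - 60x^3 + 60x^2 - 30x + 6
each image's coordinates form column j of the matrix


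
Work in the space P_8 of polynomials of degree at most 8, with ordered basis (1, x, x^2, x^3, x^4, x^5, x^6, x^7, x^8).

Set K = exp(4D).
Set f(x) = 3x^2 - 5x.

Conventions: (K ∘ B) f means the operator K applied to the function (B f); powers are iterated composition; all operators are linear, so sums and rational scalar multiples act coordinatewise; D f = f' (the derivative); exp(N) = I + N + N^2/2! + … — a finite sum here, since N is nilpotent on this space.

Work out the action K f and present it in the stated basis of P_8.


order-1 term: 24x - 20
order-2 term: 48
the series for exp(4D) f terminates at order 2
exp(4D) f = 3x^2 + 19x + 28

the result is g(x) = 3x^2 + 19x + 28


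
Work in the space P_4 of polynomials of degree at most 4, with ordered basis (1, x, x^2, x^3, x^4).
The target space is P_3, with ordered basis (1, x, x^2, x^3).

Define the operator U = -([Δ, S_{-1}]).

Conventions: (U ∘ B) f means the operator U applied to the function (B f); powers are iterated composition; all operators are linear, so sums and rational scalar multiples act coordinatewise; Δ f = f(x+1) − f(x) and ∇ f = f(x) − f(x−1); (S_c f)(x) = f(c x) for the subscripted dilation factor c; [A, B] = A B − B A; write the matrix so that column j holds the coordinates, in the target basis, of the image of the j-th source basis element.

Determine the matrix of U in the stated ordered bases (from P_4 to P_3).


the matrix is [[0, 2, 0, 2, 0]; [0, 0, -4, 0, -8]; [0, 0, 0, 6, 0]; [0, 0, 0, 0, -8]] (rows listed top to bottom)

image of 1: 0
image of x: 2
image of x^2: -4x
image of x^3: 6x^2 + 2
image of x^4: -8x^3 - 8x
each image's coordinates form column j of the matrix


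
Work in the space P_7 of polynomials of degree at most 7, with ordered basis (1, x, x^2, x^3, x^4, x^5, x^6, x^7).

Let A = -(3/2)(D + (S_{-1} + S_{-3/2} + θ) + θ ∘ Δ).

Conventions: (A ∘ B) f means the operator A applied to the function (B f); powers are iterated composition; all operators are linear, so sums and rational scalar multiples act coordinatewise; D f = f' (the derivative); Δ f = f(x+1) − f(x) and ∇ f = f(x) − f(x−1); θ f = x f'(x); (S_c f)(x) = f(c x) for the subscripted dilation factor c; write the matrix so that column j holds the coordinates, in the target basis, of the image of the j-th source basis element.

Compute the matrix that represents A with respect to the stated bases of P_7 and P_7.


the matrix is [[-3, -3/2, 0, 0, 0, 0, 0, 0]; [0, 9/4, -6, -9/2, -6, -15/2, -9, -21/2]; [0, 0, -63/8, -27/2, -18, -30, -45, -63]; [0, 0, 0, 33/16, -24, -45, -90, -315/2]; [0, 0, 0, 0, -483/32, -75/2, -90, -210]; [0, 0, 0, 0, 0, 345/64, -54, -315/2]; [0, 0, 0, 0, 0, 0, -3531/128, -147/2]; [0, 0, 0, 0, 0, 0, 0, 4257/256]] (rows listed top to bottom)

image of 1: -3
image of x: (9/4)x - 3/2
image of x^2: -(63/8)x^2 - 6x
image of x^3: (33/16)x^3 - (27/2)x^2 - (9/2)x
image of x^4: -(483/32)x^4 - 24x^3 - 18x^2 - 6x
image of x^5: (345/64)x^5 - (75/2)x^4 - 45x^3 - 30x^2 - (15/2)x
image of x^6: -(3531/128)x^6 - 54x^5 - 90x^4 - 90x^3 - 45x^2 - 9x
image of x^7: (4257/256)x^7 - (147/2)x^6 - (315/2)x^5 - 210x^4 - (315/2)x^3 - 63x^2 - (21/2)x
each image's coordinates form column j of the matrix


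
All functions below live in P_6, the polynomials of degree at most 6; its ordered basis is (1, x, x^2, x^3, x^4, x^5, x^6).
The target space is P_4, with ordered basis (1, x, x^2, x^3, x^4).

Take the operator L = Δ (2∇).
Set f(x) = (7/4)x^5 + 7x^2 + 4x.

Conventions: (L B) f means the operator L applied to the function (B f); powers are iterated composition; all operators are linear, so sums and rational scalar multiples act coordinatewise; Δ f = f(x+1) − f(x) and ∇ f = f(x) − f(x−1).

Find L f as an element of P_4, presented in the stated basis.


the result is g(x) = 70x^3 + 35x + 28

∇ f = (35/4)x^4 - (35/2)x^3 + (35/2)x^2 + (21/4)x - 5/4
(2∇) f = (35/2)x^4 - 35x^3 + 35x^2 + (21/2)x - 5/2
Δ (2∇) f = 70x^3 + 35x + 28


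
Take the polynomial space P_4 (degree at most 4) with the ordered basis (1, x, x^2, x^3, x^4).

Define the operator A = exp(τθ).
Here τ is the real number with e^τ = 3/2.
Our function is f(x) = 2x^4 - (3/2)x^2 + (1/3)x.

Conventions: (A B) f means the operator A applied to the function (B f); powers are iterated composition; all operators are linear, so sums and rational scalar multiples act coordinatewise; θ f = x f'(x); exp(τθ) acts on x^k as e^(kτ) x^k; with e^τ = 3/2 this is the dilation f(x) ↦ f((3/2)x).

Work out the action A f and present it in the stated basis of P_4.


exp(τθ) x^k = e^(kτ) x^k; with e^τ = 3/2 this sends x^k to (3/2)^k x^k
x ↦ 3/2 x
x^2 ↦ 9/4 x^2
x^4 ↦ 81/16 x^4
applying this coordinatewise to f: exp(τθ) f = (81/8)x^4 - (27/8)x^2 + (1/2)x

the image equals g(x) = (81/8)x^4 - (27/8)x^2 + (1/2)x


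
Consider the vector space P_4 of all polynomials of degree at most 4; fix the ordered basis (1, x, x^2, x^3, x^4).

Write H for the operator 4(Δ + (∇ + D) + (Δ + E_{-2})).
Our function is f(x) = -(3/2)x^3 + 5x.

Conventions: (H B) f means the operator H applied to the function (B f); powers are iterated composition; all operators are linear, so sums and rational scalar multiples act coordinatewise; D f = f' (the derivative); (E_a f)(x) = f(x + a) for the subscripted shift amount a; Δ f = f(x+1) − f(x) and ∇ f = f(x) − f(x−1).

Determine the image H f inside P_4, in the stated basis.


g(x) = -6x^3 - 36x^2 - 70x + 70

Δ f = -(9/2)x^2 - (9/2)x + 7/2
∇ f = -(9/2)x^2 + (9/2)x + 7/2
D f = -(9/2)x^2 + 5
(∇ + D) f = -9x^2 + (9/2)x + 17/2
Δ f = -(9/2)x^2 - (9/2)x + 7/2
E_{-2} f = -(3/2)x^3 + 9x^2 - 13x + 2
(Δ + E_{-2}) f = -(3/2)x^3 + (9/2)x^2 - (35/2)x + 11/2
(Δ + (∇ + D) + (Δ + E_{-2})) f = -(3/2)x^3 - 9x^2 - (35/2)x + 35/2
(4(Δ + (∇ + D) + (Δ + E_{-2}))) f = -6x^3 - 36x^2 - 70x + 70


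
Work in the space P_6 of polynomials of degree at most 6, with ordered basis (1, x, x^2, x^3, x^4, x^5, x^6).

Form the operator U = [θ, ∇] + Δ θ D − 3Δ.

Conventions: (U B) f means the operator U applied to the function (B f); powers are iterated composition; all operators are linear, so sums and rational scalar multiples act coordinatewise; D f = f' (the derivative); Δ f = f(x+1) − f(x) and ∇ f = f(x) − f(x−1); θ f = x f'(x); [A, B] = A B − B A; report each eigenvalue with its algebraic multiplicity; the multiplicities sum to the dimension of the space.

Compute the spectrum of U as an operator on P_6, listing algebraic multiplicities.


λ = 0 (multiplicity 7)

image of 1: 0
image of x: -4
image of x^2: -8x + 1
image of x^3: -12x^2 + 9x
image of x^4: -16x^3 + 30x^2 + 12x + 13
image of x^5: -20x^4 + 70x^3 + 60x^2 + 85x + 12
image of x^6: -24x^5 + 135x^4 + 180x^3 + 315x^2 + 102x + 33
the matrix is upper triangular; its diagonal is (0, 0, 0, 0, 0, 0, 0)
for a triangular matrix the eigenvalues are the diagonal entries, with algebraic multiplicity their repetition count


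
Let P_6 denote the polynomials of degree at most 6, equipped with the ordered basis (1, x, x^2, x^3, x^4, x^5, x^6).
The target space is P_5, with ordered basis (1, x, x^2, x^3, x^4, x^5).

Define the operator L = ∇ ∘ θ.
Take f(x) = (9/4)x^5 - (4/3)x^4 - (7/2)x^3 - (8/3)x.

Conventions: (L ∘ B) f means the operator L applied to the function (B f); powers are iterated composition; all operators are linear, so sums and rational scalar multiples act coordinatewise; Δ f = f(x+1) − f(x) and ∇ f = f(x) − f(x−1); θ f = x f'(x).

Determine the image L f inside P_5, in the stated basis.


θ f = (45/4)x^5 - (16/3)x^4 - (21/2)x^3 - (8/3)x
∇ θ f = (225/4)x^4 - (803/6)x^3 + 113x^2 - (553/12)x + 41/12

the result is g(x) = (225/4)x^4 - (803/6)x^3 + 113x^2 - (553/12)x + 41/12


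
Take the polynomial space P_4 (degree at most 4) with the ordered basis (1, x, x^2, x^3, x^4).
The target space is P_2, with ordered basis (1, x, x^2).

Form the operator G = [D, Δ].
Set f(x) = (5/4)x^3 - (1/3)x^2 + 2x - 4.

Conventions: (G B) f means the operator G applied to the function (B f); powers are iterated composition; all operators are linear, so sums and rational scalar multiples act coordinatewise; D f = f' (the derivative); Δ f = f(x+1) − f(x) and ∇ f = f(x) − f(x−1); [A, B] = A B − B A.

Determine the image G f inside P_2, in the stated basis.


Δ f = (15/4)x^2 + (37/12)x + 35/12
D Δ f = (15/2)x + 37/12
D f = (15/4)x^2 - (2/3)x + 2
Δ D f = (15/2)x + 37/12
[D, Δ] f = 0

the image equals g(x) = 0


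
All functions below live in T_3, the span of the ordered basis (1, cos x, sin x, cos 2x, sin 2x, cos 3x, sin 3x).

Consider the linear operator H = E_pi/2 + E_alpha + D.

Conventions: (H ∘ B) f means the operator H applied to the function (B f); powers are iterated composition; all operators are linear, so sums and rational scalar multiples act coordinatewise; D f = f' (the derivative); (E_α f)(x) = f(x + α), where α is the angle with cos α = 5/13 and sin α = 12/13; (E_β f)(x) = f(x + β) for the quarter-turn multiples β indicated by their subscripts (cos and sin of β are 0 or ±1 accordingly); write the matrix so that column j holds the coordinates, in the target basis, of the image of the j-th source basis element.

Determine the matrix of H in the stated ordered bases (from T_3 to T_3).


the matrix is [[2, 0, 0, 0, 0, 0, 0]; [0, 5/13, 38/13, 0, 0, 0, 0]; [0, -38/13, 5/13, 0, 0, 0, 0]; [0, 0, 0, -288/169, 458/169, 0, 0]; [0, 0, 0, -458/169, -288/169, 0, 0]; [0, 0, 0, 0, 0, -2035/2197, 3566/2197]; [0, 0, 0, 0, 0, -3566/2197, -2035/2197]] (rows listed top to bottom)

image of 1: 2
image of cos x: (5/13)cos x - (38/13)sin x
image of sin x: (38/13)cos x + (5/13)sin x
image of cos 2x: -(288/169)cos 2x - (458/169)sin 2x
image of sin 2x: (458/169)cos 2x - (288/169)sin 2x
image of cos 3x: -(2035/2197)cos 3x - (3566/2197)sin 3x
image of sin 3x: (3566/2197)cos 3x - (2035/2197)sin 3x
each image's coordinates form column j of the matrix


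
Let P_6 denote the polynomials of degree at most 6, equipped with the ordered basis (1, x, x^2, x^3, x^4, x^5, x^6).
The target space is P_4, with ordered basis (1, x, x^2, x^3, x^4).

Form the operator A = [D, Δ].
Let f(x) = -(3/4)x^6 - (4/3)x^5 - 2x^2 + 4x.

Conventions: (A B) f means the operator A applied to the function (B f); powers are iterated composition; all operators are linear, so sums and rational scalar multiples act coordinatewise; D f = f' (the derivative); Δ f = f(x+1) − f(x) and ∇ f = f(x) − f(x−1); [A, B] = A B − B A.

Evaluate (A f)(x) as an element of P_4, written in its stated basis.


Δ f = -(9/2)x^5 - (215/12)x^4 - (85/3)x^3 - (295/12)x^2 - (91/6)x - 1/12
D Δ f = -(45/2)x^4 - (215/3)x^3 - 85x^2 - (295/6)x - 91/6
D f = -(9/2)x^5 - (20/3)x^4 - 4x + 4
Δ D f = -(45/2)x^4 - (215/3)x^3 - 85x^2 - (295/6)x - 91/6
[D, Δ] f = 0

the image equals g(x) = 0


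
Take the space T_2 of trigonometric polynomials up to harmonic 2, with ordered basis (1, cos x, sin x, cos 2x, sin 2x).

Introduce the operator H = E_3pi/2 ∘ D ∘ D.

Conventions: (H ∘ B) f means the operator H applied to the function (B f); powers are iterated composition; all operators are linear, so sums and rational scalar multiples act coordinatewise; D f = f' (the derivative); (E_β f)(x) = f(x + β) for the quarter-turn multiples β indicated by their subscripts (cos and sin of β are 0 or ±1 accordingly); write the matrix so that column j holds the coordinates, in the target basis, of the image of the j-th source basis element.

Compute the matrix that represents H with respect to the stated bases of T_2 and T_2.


the matrix is [[0, 0, 0, 0, 0]; [0, 0, 1, 0, 0]; [0, -1, 0, 0, 0]; [0, 0, 0, 4, 0]; [0, 0, 0, 0, 4]] (rows listed top to bottom)

image of 1: 0
image of cos x: -sin x
image of sin x: cos x
image of cos 2x: 4cos 2x
image of sin 2x: 4sin 2x
each image's coordinates form column j of the matrix


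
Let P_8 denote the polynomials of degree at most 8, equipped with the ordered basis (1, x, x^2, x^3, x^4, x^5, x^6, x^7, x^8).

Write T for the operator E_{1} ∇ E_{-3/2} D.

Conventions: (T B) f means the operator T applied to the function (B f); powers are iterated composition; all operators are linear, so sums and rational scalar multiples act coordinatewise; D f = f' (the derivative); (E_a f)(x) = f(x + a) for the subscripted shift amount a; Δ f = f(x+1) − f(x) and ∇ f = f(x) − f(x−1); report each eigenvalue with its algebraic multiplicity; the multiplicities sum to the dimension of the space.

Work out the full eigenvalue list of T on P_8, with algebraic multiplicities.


image of 1: 0
image of x: 0
image of x^2: 2
image of x^3: 6x - 6
image of x^4: 12x^2 - 24x + 13
image of x^5: 20x^3 - 60x^2 + 65x - 25
image of x^6: 30x^4 - 120x^3 + 195x^2 - 150x + 363/8
image of x^7: 42x^5 - 210x^4 + 455x^3 - 525x^2 + (2541/8)x - 637/8
image of x^8: 56x^6 - 336x^5 + 910x^4 - 1400x^3 + (2541/2)x^2 - 637x + 1093/8
the matrix is upper triangular; its diagonal is (0, 0, 0, 0, 0, 0, 0, 0, 0)
for a triangular matrix the eigenvalues are the diagonal entries, with algebraic multiplicity their repetition count

λ = 0 (multiplicity 9)


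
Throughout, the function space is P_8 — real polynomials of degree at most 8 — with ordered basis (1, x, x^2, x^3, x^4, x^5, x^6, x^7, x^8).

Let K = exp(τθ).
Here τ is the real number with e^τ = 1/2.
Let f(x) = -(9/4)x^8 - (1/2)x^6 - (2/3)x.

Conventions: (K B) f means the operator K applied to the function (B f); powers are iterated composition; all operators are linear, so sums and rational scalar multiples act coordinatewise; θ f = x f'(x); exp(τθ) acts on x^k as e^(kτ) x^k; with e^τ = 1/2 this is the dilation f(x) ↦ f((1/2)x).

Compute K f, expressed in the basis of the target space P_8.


the image equals g(x) = -(9/1024)x^8 - (1/128)x^6 - (1/3)x

exp(τθ) x^k = e^(kτ) x^k; with e^τ = 1/2 this sends x^k to (1/2)^k x^k
x ↦ 1/2 x
x^6 ↦ 1/64 x^6
x^8 ↦ 1/256 x^8
applying this coordinatewise to f: exp(τθ) f = -(9/1024)x^8 - (1/128)x^6 - (1/3)x


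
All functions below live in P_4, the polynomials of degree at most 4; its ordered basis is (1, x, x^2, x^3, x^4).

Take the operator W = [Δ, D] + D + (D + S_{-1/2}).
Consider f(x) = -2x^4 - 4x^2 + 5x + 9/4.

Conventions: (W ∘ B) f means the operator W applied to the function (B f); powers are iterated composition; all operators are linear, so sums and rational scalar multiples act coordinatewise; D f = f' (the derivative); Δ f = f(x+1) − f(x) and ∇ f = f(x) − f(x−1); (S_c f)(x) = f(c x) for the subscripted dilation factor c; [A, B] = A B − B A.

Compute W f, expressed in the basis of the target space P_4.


D f = -8x^3 - 8x + 5
Δ D f = -24x^2 - 24x - 16
Δ f = -8x^3 - 12x^2 - 16x - 1
D Δ f = -24x^2 - 24x - 16
[Δ, D] f = 0
D f = -8x^3 - 8x + 5
D f = -8x^3 - 8x + 5
S_{-1/2} f = -(1/8)x^4 - x^2 - (5/2)x + 9/4
(D + S_{-1/2}) f = -(1/8)x^4 - 8x^3 - x^2 - (21/2)x + 29/4
([Δ, D] + D + (D + S_{-1/2})) f = -(1/8)x^4 - 16x^3 - x^2 - (37/2)x + 49/4

the image equals g(x) = -(1/8)x^4 - 16x^3 - x^2 - (37/2)x + 49/4


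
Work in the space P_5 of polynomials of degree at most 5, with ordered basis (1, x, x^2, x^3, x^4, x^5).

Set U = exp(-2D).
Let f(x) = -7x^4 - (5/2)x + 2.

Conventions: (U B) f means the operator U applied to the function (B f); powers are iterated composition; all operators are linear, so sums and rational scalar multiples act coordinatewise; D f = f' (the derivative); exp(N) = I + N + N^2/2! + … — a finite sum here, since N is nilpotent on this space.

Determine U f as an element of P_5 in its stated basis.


the image equals g(x) = -7x^4 + 56x^3 - 168x^2 + (443/2)x - 105

order-1 term: 56x^3 + 5
order-2 term: -168x^2
order-3 term: 224x
order-4 term: -112
the series for exp(-2D) f terminates at order 4
exp(-2D) f = -7x^4 + 56x^3 - 168x^2 + (443/2)x - 105


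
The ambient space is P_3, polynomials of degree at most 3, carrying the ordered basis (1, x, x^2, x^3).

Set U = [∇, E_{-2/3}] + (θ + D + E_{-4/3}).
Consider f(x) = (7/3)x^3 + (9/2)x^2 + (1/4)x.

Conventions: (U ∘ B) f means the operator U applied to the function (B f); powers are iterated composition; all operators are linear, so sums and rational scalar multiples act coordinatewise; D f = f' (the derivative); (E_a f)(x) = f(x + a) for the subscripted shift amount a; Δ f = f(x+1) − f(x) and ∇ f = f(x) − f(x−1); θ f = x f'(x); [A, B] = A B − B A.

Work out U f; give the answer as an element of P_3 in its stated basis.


E_{-2/3} f = (7/3)x^3 - (1/6)x^2 - (95/36)x + 185/162
∇ E_{-2/3} f = 7x^2 - (22/3)x - 5/36
∇ f = 7x^2 + 2x - 23/12
E_{-2/3} ∇ f = 7x^2 - (22/3)x - 5/36
[∇, E_{-2/3}] f = 0
θ f = 7x^3 + 9x^2 + (1/4)x
D f = 7x^2 + 9x + 1/4
E_{-4/3} f = (7/3)x^3 - (29/6)x^2 + (25/36)x + 173/81
(θ + D + E_{-4/3}) f = (28/3)x^3 + (67/6)x^2 + (179/18)x + 773/324
([∇, E_{-2/3}] + (θ + D + E_{-4/3})) f = (28/3)x^3 + (67/6)x^2 + (179/18)x + 773/324

the image equals g(x) = (28/3)x^3 + (67/6)x^2 + (179/18)x + 773/324


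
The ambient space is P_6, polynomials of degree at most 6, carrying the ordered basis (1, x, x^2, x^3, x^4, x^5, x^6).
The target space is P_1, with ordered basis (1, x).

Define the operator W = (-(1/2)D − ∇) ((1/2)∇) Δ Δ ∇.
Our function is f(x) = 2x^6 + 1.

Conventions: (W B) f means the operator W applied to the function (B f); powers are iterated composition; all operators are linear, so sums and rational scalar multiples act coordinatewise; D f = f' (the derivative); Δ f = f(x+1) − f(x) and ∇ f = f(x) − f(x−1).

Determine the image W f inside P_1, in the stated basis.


∇ f = 12x^5 - 30x^4 + 40x^3 - 30x^2 + 12x - 2
Δ ∇ f = 60x^4 + 60x^2 + 4
Δ Δ ∇ f = 240x^3 + 360x^2 + 360x + 120
∇ (Δ Δ ∇) f = 720x^2 + 240
((1/2)∇) (Δ Δ ∇) f = 360x^2 + 120
D ((1/2)∇) (Δ Δ ∇) f = 720x
(-(1/2)D) ((1/2)∇) (Δ Δ ∇) f = -360x
∇ ((1/2)∇) (Δ Δ ∇) f = 720x - 360
(-∇) ((1/2)∇) (Δ Δ ∇) f = -720x + 360
(-(1/2)D − ∇) ((1/2)∇) (Δ Δ ∇) f = -1080x + 360

the image equals g(x) = -1080x + 360


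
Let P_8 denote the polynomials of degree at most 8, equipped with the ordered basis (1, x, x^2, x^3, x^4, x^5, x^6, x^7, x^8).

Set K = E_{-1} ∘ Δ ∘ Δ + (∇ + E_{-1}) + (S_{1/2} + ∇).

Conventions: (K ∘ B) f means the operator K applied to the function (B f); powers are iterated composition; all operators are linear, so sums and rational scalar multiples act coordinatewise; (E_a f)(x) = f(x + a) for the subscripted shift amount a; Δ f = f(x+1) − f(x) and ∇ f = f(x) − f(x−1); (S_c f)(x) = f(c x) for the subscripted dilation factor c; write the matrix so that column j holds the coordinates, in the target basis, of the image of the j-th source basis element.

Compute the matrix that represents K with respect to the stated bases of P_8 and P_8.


the matrix is [[2, 1, 1, 1, 1, 1, 1, 1, 1]; [0, 3/2, 2, 3, 4, 5, 6, 7, 8]; [0, 0, 5/4, 3, 6, 10, 15, 21, 28]; [0, 0, 0, 9/8, 4, 10, 20, 35, 56]; [0, 0, 0, 0, 17/16, 5, 15, 35, 70]; [0, 0, 0, 0, 0, 33/32, 6, 21, 56]; [0, 0, 0, 0, 0, 0, 65/64, 7, 28]; [0, 0, 0, 0, 0, 0, 0, 129/128, 8]; [0, 0, 0, 0, 0, 0, 0, 0, 257/256]] (rows listed top to bottom)

image of 1: 2
image of x: (3/2)x + 1
image of x^2: (5/4)x^2 + 2x + 1
image of x^3: (9/8)x^3 + 3x^2 + 3x + 1
image of x^4: (17/16)x^4 + 4x^3 + 6x^2 + 4x + 1
image of x^5: (33/32)x^5 + 5x^4 + 10x^3 + 10x^2 + 5x + 1
image of x^6: (65/64)x^6 + 6x^5 + 15x^4 + 20x^3 + 15x^2 + 6x + 1
image of x^7: (129/128)x^7 + 7x^6 + 21x^5 + 35x^4 + 35x^3 + 21x^2 + 7x + 1
image of x^8: (257/256)x^8 + 8x^7 + 28x^6 + 56x^5 + 70x^4 + 56x^3 + 28x^2 + 8x + 1
each image's coordinates form column j of the matrix


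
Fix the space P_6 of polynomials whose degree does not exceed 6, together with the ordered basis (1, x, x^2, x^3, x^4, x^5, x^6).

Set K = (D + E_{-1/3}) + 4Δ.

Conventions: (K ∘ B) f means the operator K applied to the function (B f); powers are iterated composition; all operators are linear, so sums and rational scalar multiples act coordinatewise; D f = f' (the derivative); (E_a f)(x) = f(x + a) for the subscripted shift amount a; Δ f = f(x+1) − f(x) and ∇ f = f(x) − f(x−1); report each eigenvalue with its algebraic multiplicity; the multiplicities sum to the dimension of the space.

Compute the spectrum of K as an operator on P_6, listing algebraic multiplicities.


image of 1: 1
image of x: x + 14/3
image of x^2: x^2 + (28/3)x + 37/9
image of x^3: x^3 + 14x^2 + (37/3)x + 107/27
image of x^4: x^4 + (56/3)x^3 + (74/3)x^2 + (428/27)x + 325/81
image of x^5: x^5 + (70/3)x^4 + (370/9)x^3 + (1070/27)x^2 + (1625/81)x + 971/243
image of x^6: x^6 + 28x^5 + (185/3)x^4 + (2140/27)x^3 + (1625/27)x^2 + (1942/81)x + 2917/729
the matrix is upper triangular; its diagonal is (1, 1, 1, 1, 1, 1, 1)
for a triangular matrix the eigenvalues are the diagonal entries, with algebraic multiplicity their repetition count

λ = 1 (multiplicity 7)


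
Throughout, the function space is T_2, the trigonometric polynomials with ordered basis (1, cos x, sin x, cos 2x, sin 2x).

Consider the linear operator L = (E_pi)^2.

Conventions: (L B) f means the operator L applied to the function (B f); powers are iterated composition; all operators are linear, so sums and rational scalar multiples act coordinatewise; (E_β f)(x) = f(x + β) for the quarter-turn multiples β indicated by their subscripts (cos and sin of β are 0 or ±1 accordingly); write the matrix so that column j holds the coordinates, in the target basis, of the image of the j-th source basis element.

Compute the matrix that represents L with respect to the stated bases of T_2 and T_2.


image of 1: 1
image of cos x: cos x
image of sin x: sin x
image of cos 2x: cos 2x
image of sin 2x: sin 2x
each image's coordinates form column j of the matrix

the matrix is [[1, 0, 0, 0, 0]; [0, 1, 0, 0, 0]; [0, 0, 1, 0, 0]; [0, 0, 0, 1, 0]; [0, 0, 0, 0, 1]] (rows listed top to bottom)


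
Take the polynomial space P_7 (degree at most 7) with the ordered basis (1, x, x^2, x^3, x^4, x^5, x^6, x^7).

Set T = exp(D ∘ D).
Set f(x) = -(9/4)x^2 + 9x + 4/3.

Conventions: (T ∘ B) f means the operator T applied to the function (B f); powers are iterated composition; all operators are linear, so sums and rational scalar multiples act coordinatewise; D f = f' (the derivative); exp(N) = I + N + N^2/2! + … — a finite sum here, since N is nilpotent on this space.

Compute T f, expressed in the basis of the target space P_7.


order-1 term: -9/2
the series for exp(D ∘ D) f terminates at order 1
exp(D ∘ D) f = -(9/4)x^2 + 9x - 19/6

g(x) = -(9/4)x^2 + 9x - 19/6


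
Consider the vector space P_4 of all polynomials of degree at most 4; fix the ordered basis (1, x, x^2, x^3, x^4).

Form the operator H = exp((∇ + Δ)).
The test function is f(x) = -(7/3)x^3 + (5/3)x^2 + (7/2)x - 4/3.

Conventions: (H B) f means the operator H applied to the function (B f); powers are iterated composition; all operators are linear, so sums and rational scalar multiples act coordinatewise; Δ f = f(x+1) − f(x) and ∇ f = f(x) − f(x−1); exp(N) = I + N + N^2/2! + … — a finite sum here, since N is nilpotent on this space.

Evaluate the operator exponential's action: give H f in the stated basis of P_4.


order-1 term: -14x^2 + (20/3)x + 7/3
order-2 term: -28x + 20/3
order-3 term: -56/3
the series for exp((∇ + Δ)) f terminates at order 3
exp((∇ + Δ)) f = -(7/3)x^3 - (37/3)x^2 - (107/6)x - 11

g(x) = -(7/3)x^3 - (37/3)x^2 - (107/6)x - 11


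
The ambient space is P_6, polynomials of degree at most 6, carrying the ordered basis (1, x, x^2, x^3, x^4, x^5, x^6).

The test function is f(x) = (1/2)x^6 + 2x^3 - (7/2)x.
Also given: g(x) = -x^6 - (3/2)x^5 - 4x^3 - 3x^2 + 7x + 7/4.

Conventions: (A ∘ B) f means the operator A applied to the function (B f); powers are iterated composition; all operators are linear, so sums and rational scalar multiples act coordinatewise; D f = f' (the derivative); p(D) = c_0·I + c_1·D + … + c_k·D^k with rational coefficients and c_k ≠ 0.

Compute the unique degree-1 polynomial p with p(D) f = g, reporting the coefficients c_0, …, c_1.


p(D) = -2·I − (1/2)·D, i.e. c_0 = -2, c_1 = -1/2

D^0 f = (1/2)x^6 + 2x^3 - (7/2)x
D^1 f = 3x^5 + 6x^2 - 7/2
matching coefficients of g against c_0 f + c_1 Df + … from the top degree down determines the c_i
solution: c_0 = -2, c_1 = -1/2


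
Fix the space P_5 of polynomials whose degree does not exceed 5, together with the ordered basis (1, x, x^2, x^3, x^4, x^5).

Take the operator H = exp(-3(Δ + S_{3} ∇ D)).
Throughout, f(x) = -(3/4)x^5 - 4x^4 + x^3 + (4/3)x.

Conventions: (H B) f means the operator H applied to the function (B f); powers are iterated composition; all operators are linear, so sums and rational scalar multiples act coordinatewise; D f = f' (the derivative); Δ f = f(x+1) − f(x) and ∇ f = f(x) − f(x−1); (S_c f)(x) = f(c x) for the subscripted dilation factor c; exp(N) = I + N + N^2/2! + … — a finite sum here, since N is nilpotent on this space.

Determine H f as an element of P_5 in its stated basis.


g(x) = -(3/4)x^5 + (29/4)x^4 + 1219x^3 - 6732x^2 - (312527/12)x + 212639/4

order-1 term: (45/4)x^4 + (2571/2)x^3 + 774x^2 - (1203/4)x + 53
order-2 term: -(135/2)x^3 - (15417/2)x^2 - (169101/4)x + 2961/4
order-3 term: (405/2)x^2 + (33669/2)x + 261063/4
order-4 term: -(1215/4)x - 26163/2
order-5 term: 729/4
the series for exp(-3(Δ + S_{3} ∇ D)) f terminates at order 5
exp(-3(Δ + S_{3} ∇ D)) f = -(3/4)x^5 + (29/4)x^4 + 1219x^3 - 6732x^2 - (312527/12)x + 212639/4


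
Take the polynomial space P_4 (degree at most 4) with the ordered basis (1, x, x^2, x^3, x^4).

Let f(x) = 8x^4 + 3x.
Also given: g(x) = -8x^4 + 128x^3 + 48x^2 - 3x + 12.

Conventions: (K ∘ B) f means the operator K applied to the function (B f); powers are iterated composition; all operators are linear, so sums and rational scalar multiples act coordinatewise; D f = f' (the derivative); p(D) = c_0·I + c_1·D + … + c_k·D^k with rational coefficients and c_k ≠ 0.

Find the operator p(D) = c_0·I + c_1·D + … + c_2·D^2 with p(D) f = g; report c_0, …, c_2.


p(D) = -I + 4·D + (1/2)·D^2, i.e. c_0 = -1, c_1 = 4, c_2 = 1/2

D^0 f = 8x^4 + 3x
D^1 f = 32x^3 + 3
D^2 f = 96x^2
matching coefficients of g against c_0 f + c_1 Df + … from the top degree down determines the c_i
solution: c_0 = -1, c_1 = 4, c_2 = 1/2


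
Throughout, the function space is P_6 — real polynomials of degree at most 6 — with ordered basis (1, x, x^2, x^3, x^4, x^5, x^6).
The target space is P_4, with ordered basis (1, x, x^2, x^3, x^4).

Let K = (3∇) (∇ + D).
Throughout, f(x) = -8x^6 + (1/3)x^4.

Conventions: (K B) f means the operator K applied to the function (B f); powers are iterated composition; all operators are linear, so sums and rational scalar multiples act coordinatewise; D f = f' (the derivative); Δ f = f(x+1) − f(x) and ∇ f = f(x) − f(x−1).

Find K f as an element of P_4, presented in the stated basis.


the result is g(x) = -1440x^4 + 4320x^3 - 6456x^2 + 5004x - 1614

∇ f = -48x^5 + 120x^4 - (476/3)x^3 + 118x^2 - (140/3)x + 23/3
D f = -48x^5 + (4/3)x^3
(∇ + D) f = -96x^5 + 120x^4 - (472/3)x^3 + 118x^2 - (140/3)x + 23/3
∇ (∇ + D) f = -480x^4 + 1440x^3 - 2152x^2 + 1668x - 538
(3∇) (∇ + D) f = -1440x^4 + 4320x^3 - 6456x^2 + 5004x - 1614


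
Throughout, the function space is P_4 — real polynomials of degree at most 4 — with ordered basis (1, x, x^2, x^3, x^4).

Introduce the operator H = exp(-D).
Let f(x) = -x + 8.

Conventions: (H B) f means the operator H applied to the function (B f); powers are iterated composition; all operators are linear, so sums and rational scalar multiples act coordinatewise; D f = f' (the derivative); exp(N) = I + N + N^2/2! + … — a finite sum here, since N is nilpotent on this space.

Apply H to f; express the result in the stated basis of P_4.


order-1 term: 1
the series for exp(-D) f terminates at order 1
exp(-D) f = -x + 9

the image equals g(x) = -x + 9


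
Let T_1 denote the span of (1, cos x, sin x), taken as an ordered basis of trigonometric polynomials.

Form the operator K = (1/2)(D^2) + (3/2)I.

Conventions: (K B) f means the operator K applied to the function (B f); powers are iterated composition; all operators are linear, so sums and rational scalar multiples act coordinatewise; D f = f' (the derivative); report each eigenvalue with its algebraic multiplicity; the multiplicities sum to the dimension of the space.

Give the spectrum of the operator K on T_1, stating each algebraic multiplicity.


λ = 1 (multiplicity 2), λ = 3/2 (multiplicity 1)

image of 1: 3/2
image of cos x: cos x
image of sin x: sin x
the matrix is diagonal; its diagonal is (3/2, 1, 1)
for a triangular matrix the eigenvalues are the diagonal entries, with algebraic multiplicity their repetition count


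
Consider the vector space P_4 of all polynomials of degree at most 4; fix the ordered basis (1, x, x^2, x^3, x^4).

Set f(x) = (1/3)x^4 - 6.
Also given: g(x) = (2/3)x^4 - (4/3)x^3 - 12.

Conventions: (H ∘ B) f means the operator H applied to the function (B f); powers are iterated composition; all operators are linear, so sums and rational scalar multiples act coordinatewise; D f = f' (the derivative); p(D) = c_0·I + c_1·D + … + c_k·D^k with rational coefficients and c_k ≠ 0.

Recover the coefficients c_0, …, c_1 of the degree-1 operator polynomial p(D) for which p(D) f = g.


p(D) = 2·I − D, i.e. c_0 = 2, c_1 = -1

D^0 f = (1/3)x^4 - 6
D^1 f = (4/3)x^3
matching coefficients of g against c_0 f + c_1 Df + … from the top degree down determines the c_i
solution: c_0 = 2, c_1 = -1


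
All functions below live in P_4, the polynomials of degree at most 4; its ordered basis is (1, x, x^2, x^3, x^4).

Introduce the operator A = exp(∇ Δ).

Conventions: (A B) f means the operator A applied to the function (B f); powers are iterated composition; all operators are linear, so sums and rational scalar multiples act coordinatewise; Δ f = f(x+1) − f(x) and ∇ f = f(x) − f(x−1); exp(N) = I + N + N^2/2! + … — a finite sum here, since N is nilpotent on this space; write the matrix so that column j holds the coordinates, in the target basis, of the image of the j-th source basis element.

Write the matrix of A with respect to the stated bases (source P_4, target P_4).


the matrix is [[1, 0, 2, 0, 14]; [0, 1, 0, 6, 0]; [0, 0, 1, 0, 12]; [0, 0, 0, 1, 0]; [0, 0, 0, 0, 1]] (rows listed top to bottom)

image of 1: 1
image of x: x
image of x^2: x^2 + 2
image of x^3: x^3 + 6x
image of x^4: x^4 + 12x^2 + 14
each image's coordinates form column j of the matrix


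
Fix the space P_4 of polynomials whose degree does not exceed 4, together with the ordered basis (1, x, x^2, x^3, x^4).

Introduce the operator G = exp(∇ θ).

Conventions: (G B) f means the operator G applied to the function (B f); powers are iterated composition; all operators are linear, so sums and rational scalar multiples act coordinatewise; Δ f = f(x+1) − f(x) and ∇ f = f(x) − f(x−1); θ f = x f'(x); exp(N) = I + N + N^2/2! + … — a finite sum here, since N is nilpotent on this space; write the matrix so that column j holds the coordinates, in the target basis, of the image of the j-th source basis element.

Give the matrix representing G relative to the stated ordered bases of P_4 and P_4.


image of 1: 1
image of x: x + 1
image of x^2: x^2 + 4x
image of x^3: x^3 + 9x^2 + 9x - 9/2
image of x^4: x^4 + 16x^3 + 48x^2 - 8x - 12
each image's coordinates form column j of the matrix

the matrix is [[1, 1, 0, -9/2, -12]; [0, 1, 4, 9, -8]; [0, 0, 1, 9, 48]; [0, 0, 0, 1, 16]; [0, 0, 0, 0, 1]] (rows listed top to bottom)


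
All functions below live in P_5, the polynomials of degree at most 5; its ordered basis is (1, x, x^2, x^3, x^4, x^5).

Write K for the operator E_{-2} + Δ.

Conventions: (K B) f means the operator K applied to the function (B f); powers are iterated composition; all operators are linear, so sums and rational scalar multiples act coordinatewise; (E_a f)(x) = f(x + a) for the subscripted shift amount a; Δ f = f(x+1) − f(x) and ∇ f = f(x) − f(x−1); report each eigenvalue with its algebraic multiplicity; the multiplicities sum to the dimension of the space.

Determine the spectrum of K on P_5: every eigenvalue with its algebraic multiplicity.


λ = 1 (multiplicity 6)

image of 1: 1
image of x: x - 1
image of x^2: x^2 - 2x + 5
image of x^3: x^3 - 3x^2 + 15x - 7
image of x^4: x^4 - 4x^3 + 30x^2 - 28x + 17
image of x^5: x^5 - 5x^4 + 50x^3 - 70x^2 + 85x - 31
the matrix is upper triangular; its diagonal is (1, 1, 1, 1, 1, 1)
for a triangular matrix the eigenvalues are the diagonal entries, with algebraic multiplicity their repetition count


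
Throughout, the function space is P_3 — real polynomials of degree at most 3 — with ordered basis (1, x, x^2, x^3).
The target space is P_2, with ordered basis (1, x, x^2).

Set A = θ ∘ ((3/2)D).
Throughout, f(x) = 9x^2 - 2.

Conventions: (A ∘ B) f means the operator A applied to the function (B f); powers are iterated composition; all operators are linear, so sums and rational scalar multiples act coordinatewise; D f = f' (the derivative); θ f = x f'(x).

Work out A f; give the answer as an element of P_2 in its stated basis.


g(x) = 27x

D f = 18x
((3/2)D) f = 27x
θ ((3/2)D) f = 27x


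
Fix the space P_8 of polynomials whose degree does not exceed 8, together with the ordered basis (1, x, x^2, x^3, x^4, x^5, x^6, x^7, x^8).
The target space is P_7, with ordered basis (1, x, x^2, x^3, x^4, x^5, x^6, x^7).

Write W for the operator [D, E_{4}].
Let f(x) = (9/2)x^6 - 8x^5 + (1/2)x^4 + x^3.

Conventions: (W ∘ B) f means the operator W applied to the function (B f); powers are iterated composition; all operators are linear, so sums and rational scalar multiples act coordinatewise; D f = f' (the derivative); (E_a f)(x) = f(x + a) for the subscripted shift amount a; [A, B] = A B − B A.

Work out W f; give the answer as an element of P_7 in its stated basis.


E_{4} f = (9/2)x^6 + 100x^5 + (1841/2)x^4 + 4489x^3 + 12220x^2 + 17584x + 10432
D E_{4} f = 27x^5 + 500x^4 + 3682x^3 + 13467x^2 + 24440x + 17584
D f = 27x^5 - 40x^4 + 2x^3 + 3x^2
E_{4} D f = 27x^5 + 500x^4 + 3682x^3 + 13467x^2 + 24440x + 17584
[D, E_{4}] f = 0

the result is g(x) = 0
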